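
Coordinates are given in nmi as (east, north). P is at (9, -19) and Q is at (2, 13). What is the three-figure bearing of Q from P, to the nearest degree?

348°

Δeast = 2 − 9 = -7.00; Δnorth = 13 − -19 = 32.00.
Bearing = atan2(Δeast, Δnorth) mod 360° = 347.66° ≈ 348°.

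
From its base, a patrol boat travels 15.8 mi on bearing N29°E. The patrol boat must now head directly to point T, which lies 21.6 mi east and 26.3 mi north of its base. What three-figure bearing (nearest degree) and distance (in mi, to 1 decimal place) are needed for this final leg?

Leg 1 (N29°E, 15.8 mi): east 15.8 sin 29° = 7.66, north 15.8 cos 29° = 13.82
Current position: (7.66, 13.82). Target: (21.6, 26.3). Remaining: Δeast = 13.94, Δnorth = 12.48.
Bearing = atan2(13.94, 12.48) mod 360° = 48.16°; distance = √((13.94)² + (12.48)²) = 18.711 mi.

048°, 18.7 mi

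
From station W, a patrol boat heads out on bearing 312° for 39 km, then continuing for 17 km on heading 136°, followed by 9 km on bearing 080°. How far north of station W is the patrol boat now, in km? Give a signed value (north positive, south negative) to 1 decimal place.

15.4 km

Leg 1 (312°, 39 km): east 39 sin 312° = -28.98, north 39 cos 312° = 26.10
Leg 2 (136°, 17 km): east 17 sin 136° = 11.81, north 17 cos 136° = -12.23
Leg 3 (080°, 9 km): east 9 sin 80° = 8.86, north 9 cos 80° = 1.56
Net north component: 15.43 km.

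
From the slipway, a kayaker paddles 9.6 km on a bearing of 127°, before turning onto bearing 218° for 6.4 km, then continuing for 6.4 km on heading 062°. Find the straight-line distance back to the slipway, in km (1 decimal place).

Leg 1 (127°, 9.6 km): east 9.6 sin 127° = 7.67, north 9.6 cos 127° = -5.78
Leg 2 (218°, 6.4 km): east 6.4 sin 218° = -3.94, north 6.4 cos 218° = -5.04
Leg 3 (062°, 6.4 km): east 6.4 sin 62° = 5.65, north 6.4 cos 62° = 3.00
Net: 9.38 east, -7.82 north. Distance = √((9.38)² + (-7.82)²) = 12.208 km.

12.2 km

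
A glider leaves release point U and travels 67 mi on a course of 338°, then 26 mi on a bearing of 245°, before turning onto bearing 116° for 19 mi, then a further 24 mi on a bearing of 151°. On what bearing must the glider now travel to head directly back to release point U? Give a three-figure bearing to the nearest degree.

138°

Leg 1 (338°, 67 mi): east 67 sin 338° = -25.10, north 67 cos 338° = 62.12
Leg 2 (245°, 26 mi): east 26 sin 245° = -23.56, north 26 cos 245° = -10.99
Leg 3 (116°, 19 mi): east 19 sin 116° = 17.08, north 19 cos 116° = -8.33
Leg 4 (151°, 24 mi): east 24 sin 151° = 11.64, north 24 cos 151° = -20.99
Net displacement: -19.95 east, 21.81 north. Direction back to start is (19.95, -21.81): bearing = atan2(19.95, -21.81) mod 360° = 137.55° ≈ 138°.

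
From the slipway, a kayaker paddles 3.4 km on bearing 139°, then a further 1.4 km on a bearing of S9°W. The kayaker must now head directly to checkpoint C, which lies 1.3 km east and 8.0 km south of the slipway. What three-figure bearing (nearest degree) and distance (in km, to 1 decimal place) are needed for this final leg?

190°, 4.1 km

Leg 1 (139°, 3.4 km): east 3.4 sin 139° = 2.23, north 3.4 cos 139° = -2.57
Leg 2 (S9°W, 1.4 km): east 1.4 sin 189° = -0.22, north 1.4 cos 189° = -1.38
Current position: (2.01, -3.95). Target: (1.3, -8.0). Remaining: Δeast = -0.71, Δnorth = -4.05.
Bearing = atan2(-0.71, -4.05) mod 360° = 189.96°; distance = √((-0.71)² + (-4.05)²) = 4.113 km.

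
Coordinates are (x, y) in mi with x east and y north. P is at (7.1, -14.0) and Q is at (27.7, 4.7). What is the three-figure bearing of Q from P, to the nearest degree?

048°

Δeast = 27.7 − 7.1 = 20.60; Δnorth = 4.7 − -14.0 = 18.70.
Bearing = atan2(Δeast, Δnorth) mod 360° = 47.77° ≈ 048°.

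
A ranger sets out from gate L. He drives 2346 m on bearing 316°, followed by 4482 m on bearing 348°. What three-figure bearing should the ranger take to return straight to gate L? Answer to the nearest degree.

157°

Leg 1 (316°, 2346 m): east 2346 sin 316° = -1629.67, north 2346 cos 316° = 1687.57
Leg 2 (348°, 4482 m): east 4482 sin 348° = -931.86, north 4482 cos 348° = 4384.06
Net displacement: -2561.53 east, 6071.63 north. Direction back to start is (2561.53, -6071.63): bearing = atan2(2561.53, -6071.63) mod 360° = 157.13° ≈ 157°.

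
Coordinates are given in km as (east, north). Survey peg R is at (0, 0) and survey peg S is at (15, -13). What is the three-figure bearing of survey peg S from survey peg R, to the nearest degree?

131°

Δeast = 15 − 0 = 15.00; Δnorth = -13 − 0 = -13.00.
Bearing = atan2(Δeast, Δnorth) mod 360° = 130.91° ≈ 131°.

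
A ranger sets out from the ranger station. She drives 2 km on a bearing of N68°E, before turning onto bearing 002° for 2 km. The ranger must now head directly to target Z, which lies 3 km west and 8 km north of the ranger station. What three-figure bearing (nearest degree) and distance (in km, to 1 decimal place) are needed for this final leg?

317°, 7.2 km

Leg 1 (N68°E, 2 km): east 2 sin 68° = 1.85, north 2 cos 68° = 0.75
Leg 2 (002°, 2 km): east 2 sin 2° = 0.07, north 2 cos 2° = 2.00
Current position: (1.92, 2.75). Target: (-3, 8). Remaining: Δeast = -4.92, Δnorth = 5.25.
Bearing = atan2(-4.92, 5.25) mod 360° = 316.85°; distance = √((-4.92)² + (5.25)²) = 7.199 km.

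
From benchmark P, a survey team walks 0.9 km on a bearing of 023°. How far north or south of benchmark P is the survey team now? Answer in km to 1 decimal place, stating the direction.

Leg 1 (023°, 0.9 km): east 0.9 sin 23° = 0.35, north 0.9 cos 23° = 0.83
Net north component: 0.83 km.

0.8 km north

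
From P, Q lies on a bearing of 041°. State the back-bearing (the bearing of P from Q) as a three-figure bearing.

Back-bearing = 041° + 180° = 221°.

221°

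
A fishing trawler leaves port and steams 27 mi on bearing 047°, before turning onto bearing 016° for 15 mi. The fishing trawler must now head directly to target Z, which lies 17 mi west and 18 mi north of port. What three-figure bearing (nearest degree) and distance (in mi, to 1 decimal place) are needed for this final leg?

Leg 1 (047°, 27 mi): east 27 sin 47° = 19.75, north 27 cos 47° = 18.41
Leg 2 (016°, 15 mi): east 15 sin 16° = 4.13, north 15 cos 16° = 14.42
Current position: (23.88, 32.83). Target: (-17, 18). Remaining: Δeast = -40.88, Δnorth = -14.83.
Bearing = atan2(-40.88, -14.83) mod 360° = 250.06°; distance = √((-40.88)² + (-14.83)²) = 43.489 mi.

250°, 43.5 mi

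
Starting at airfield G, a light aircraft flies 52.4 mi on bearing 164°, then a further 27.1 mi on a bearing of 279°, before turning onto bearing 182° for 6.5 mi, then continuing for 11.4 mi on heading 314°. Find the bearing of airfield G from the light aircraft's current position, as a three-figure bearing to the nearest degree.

025°

Leg 1 (164°, 52.4 mi): east 52.4 sin 164° = 14.44, north 52.4 cos 164° = -50.37
Leg 2 (279°, 27.1 mi): east 27.1 sin 279° = -26.77, north 27.1 cos 279° = 4.24
Leg 3 (182°, 6.5 mi): east 6.5 sin 182° = -0.23, north 6.5 cos 182° = -6.50
Leg 4 (314°, 11.4 mi): east 11.4 sin 314° = -8.20, north 11.4 cos 314° = 7.92
Net displacement: -20.75 east, -44.71 north. Direction back to start is (20.75, 44.71): bearing = atan2(20.75, 44.71) mod 360° = 24.90° ≈ 025°.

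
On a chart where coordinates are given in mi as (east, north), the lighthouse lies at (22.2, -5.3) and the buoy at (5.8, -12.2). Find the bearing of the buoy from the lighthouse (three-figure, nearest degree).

Δeast = 5.8 − 22.2 = -16.40; Δnorth = -12.2 − -5.3 = -6.90.
Bearing = atan2(Δeast, Δnorth) mod 360° = 247.18° ≈ 247°.

247°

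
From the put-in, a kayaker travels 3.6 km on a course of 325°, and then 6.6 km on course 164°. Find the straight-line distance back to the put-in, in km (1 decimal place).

3.4 km

Leg 1 (325°, 3.6 km): east 3.6 sin 325° = -2.06, north 3.6 cos 325° = 2.95
Leg 2 (164°, 6.6 km): east 6.6 sin 164° = 1.82, north 6.6 cos 164° = -6.34
Net: -0.25 east, -3.40 north. Distance = √((-0.25)² + (-3.40)²) = 3.404 km.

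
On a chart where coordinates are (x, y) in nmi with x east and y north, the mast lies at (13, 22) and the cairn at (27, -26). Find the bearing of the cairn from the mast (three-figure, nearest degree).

Δeast = 27 − 13 = 14.00; Δnorth = -26 − 22 = -48.00.
Bearing = atan2(Δeast, Δnorth) mod 360° = 163.74° ≈ 164°.

164°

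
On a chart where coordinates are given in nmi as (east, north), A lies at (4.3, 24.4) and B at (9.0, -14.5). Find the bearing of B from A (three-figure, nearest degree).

173°

Δeast = 9.0 − 4.3 = 4.70; Δnorth = -14.5 − 24.4 = -38.90.
Bearing = atan2(Δeast, Δnorth) mod 360° = 173.11° ≈ 173°.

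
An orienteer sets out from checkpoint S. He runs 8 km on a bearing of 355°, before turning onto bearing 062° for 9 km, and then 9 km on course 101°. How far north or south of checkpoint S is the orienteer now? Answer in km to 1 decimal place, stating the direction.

10.5 km north

Leg 1 (355°, 8 km): east 8 sin 355° = -0.70, north 8 cos 355° = 7.97
Leg 2 (062°, 9 km): east 9 sin 62° = 7.95, north 9 cos 62° = 4.23
Leg 3 (101°, 9 km): east 9 sin 101° = 8.83, north 9 cos 101° = -1.72
Net north component: 10.48 km.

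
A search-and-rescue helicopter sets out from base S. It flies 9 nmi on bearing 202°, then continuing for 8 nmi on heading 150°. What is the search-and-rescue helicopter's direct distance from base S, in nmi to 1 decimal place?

Leg 1 (202°, 9 nmi): east 9 sin 202° = -3.37, north 9 cos 202° = -8.34
Leg 2 (150°, 8 nmi): east 8 sin 150° = 4.00, north 8 cos 150° = -6.93
Net: 0.63 east, -15.27 north. Distance = √((0.63)² + (-15.27)²) = 15.286 nmi.

15.3 nmi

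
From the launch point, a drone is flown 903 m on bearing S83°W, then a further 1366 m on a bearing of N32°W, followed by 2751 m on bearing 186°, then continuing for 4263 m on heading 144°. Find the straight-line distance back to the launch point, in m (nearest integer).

5171 m

Leg 1 (S83°W, 903 m): east 903 sin 263° = -896.27, north 903 cos 263° = -110.05
Leg 2 (N32°W, 1366 m): east 1366 sin 328° = -723.87, north 1366 cos 328° = 1158.43
Leg 3 (186°, 2751 m): east 2751 sin 186° = -287.56, north 2751 cos 186° = -2735.93
Leg 4 (144°, 4263 m): east 4263 sin 144° = 2505.73, north 4263 cos 144° = -3448.84
Net: 598.03 east, -5136.38 north. Distance = √((598.03)² + (-5136.38)²) = 5171.081 m.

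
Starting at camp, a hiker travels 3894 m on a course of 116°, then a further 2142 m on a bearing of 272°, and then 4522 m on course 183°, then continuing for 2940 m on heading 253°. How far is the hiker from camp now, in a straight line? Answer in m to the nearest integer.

Leg 1 (116°, 3894 m): east 3894 sin 116° = 3499.90, north 3894 cos 116° = -1707.02
Leg 2 (272°, 2142 m): east 2142 sin 272° = -2140.70, north 2142 cos 272° = 74.75
Leg 3 (183°, 4522 m): east 4522 sin 183° = -236.66, north 4522 cos 183° = -4515.80
Leg 4 (253°, 2940 m): east 2940 sin 253° = -2811.54, north 2940 cos 253° = -859.57
Net: -1688.99 east, -7007.64 north. Distance = √((-1688.99)² + (-7007.64)²) = 7208.306 m.

7208 m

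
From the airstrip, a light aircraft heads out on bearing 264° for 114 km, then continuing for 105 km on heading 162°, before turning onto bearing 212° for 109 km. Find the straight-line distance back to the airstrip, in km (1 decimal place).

Leg 1 (264°, 114 km): east 114 sin 264° = -113.38, north 114 cos 264° = -11.92
Leg 2 (162°, 105 km): east 105 sin 162° = 32.45, north 105 cos 162° = -99.86
Leg 3 (212°, 109 km): east 109 sin 212° = -57.76, north 109 cos 212° = -92.44
Net: -138.69 east, -204.21 north. Distance = √((-138.69)² + (-204.21)²) = 246.857 km.

246.9 km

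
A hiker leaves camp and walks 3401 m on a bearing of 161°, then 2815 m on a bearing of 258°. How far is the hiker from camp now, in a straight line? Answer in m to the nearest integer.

4142 m

Leg 1 (161°, 3401 m): east 3401 sin 161° = 1107.26, north 3401 cos 161° = -3215.71
Leg 2 (258°, 2815 m): east 2815 sin 258° = -2753.49, north 2815 cos 258° = -585.27
Net: -1646.23 east, -3800.98 north. Distance = √((-1646.23)² + (-3800.98)²) = 4142.163 m.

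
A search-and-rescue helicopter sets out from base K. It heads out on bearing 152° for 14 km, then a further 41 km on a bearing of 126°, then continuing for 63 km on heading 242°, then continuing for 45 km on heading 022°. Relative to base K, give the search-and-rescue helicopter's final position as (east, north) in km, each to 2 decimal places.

Leg 1 (152°, 14 km): east 14 sin 152° = 6.57, north 14 cos 152° = -12.36
Leg 2 (126°, 41 km): east 41 sin 126° = 33.17, north 41 cos 126° = -24.10
Leg 3 (242°, 63 km): east 63 sin 242° = -55.63, north 63 cos 242° = -29.58
Leg 4 (022°, 45 km): east 45 sin 22° = 16.86, north 45 cos 22° = 41.72
Summing: 0.97 km east, -24.31 km north → (0.97, -24.31).

(0.97, -24.31)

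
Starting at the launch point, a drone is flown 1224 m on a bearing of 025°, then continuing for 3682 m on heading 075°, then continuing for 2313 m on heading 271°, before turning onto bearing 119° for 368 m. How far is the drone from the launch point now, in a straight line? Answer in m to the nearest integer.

2836 m

Leg 1 (025°, 1224 m): east 1224 sin 25° = 517.28, north 1224 cos 25° = 1109.32
Leg 2 (075°, 3682 m): east 3682 sin 75° = 3556.54, north 3682 cos 75° = 952.97
Leg 3 (271°, 2313 m): east 2313 sin 271° = -2312.65, north 2313 cos 271° = 40.37
Leg 4 (119°, 368 m): east 368 sin 119° = 321.86, north 368 cos 119° = -178.41
Net: 2083.04 east, 1924.25 north. Distance = √((2083.04)² + (1924.25)²) = 2835.803 m.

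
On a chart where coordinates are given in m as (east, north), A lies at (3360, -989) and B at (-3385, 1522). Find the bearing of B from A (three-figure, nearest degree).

290°

Δeast = -3385 − 3360 = -6745.00; Δnorth = 1522 − -989 = 2511.00.
Bearing = atan2(Δeast, Δnorth) mod 360° = 290.42° ≈ 290°.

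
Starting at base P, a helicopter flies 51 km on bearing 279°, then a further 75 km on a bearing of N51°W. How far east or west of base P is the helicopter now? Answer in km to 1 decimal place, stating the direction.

108.7 km west

Leg 1 (279°, 51 km): east 51 sin 279° = -50.37, north 51 cos 279° = 7.98
Leg 2 (N51°W, 75 km): east 75 sin 309° = -58.29, north 75 cos 309° = 47.20
Net east component: -108.66 km.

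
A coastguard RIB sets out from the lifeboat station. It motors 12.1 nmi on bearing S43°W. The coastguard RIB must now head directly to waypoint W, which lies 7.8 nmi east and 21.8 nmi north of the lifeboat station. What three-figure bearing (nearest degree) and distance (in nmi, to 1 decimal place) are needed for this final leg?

028°, 34.6 nmi

Leg 1 (S43°W, 12.1 nmi): east 12.1 sin 223° = -8.25, north 12.1 cos 223° = -8.85
Current position: (-8.25, -8.85). Target: (7.8, 21.8). Remaining: Δeast = 16.05, Δnorth = 30.65.
Bearing = atan2(16.05, 30.65) mod 360° = 27.64°; distance = √((16.05)² + (30.65)²) = 34.599 nmi.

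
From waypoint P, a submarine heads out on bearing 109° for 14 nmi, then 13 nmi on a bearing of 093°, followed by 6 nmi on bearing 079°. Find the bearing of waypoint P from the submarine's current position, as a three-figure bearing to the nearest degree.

277°

Leg 1 (109°, 14 nmi): east 14 sin 109° = 13.24, north 14 cos 109° = -4.56
Leg 2 (093°, 13 nmi): east 13 sin 93° = 12.98, north 13 cos 93° = -0.68
Leg 3 (079°, 6 nmi): east 6 sin 79° = 5.89, north 6 cos 79° = 1.14
Net displacement: 32.11 east, -4.09 north. Direction back to start is (-32.11, 4.09): bearing = atan2(-32.11, 4.09) mod 360° = 277.27° ≈ 277°.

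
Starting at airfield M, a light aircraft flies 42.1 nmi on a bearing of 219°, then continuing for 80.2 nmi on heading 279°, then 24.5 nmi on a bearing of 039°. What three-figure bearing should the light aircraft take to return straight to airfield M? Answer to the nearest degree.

089°

Leg 1 (219°, 42.1 nmi): east 42.1 sin 219° = -26.49, north 42.1 cos 219° = -32.72
Leg 2 (279°, 80.2 nmi): east 80.2 sin 279° = -79.21, north 80.2 cos 279° = 12.55
Leg 3 (039°, 24.5 nmi): east 24.5 sin 39° = 15.42, north 24.5 cos 39° = 19.04
Net displacement: -90.29 east, -1.13 north. Direction back to start is (90.29, 1.13): bearing = atan2(90.29, 1.13) mod 360° = 89.28° ≈ 089°.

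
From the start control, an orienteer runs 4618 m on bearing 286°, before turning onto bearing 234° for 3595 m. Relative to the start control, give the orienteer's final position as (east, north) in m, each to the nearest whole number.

Leg 1 (286°, 4618 m): east 4618 sin 286° = -4439.11, north 4618 cos 286° = 1272.89
Leg 2 (234°, 3595 m): east 3595 sin 234° = -2908.42, north 3595 cos 234° = -2113.09
Summing: -7347.52 m east, -840.19 m north → (-7348, -840).

(-7348, -840)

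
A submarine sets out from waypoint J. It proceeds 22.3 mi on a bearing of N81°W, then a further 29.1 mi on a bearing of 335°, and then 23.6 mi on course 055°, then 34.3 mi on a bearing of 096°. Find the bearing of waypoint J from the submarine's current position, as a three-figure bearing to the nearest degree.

Leg 1 (N81°W, 22.3 mi): east 22.3 sin 279° = -22.03, north 22.3 cos 279° = 3.49
Leg 2 (335°, 29.1 mi): east 29.1 sin 335° = -12.30, north 29.1 cos 335° = 26.37
Leg 3 (055°, 23.6 mi): east 23.6 sin 55° = 19.33, north 23.6 cos 55° = 13.54
Leg 4 (096°, 34.3 mi): east 34.3 sin 96° = 34.11, north 34.3 cos 96° = -3.59
Net displacement: 19.12 east, 39.81 north. Direction back to start is (-19.12, -39.81): bearing = atan2(-19.12, -39.81) mod 360° = 205.65° ≈ 206°.

206°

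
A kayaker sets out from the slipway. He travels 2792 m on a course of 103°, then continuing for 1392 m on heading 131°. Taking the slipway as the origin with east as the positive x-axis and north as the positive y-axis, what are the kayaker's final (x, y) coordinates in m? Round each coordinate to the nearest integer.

(3771, -1541)

Leg 1 (103°, 2792 m): east 2792 sin 103° = 2720.44, north 2792 cos 103° = -628.06
Leg 2 (131°, 1392 m): east 1392 sin 131° = 1050.56, north 1392 cos 131° = -913.23
Summing: 3771.00 m east, -1541.30 m north → (3771, -1541).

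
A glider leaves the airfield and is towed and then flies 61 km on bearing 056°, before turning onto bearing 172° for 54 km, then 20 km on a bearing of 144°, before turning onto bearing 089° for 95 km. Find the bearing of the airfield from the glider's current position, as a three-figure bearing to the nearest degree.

282°

Leg 1 (056°, 61 km): east 61 sin 56° = 50.57, north 61 cos 56° = 34.11
Leg 2 (172°, 54 km): east 54 sin 172° = 7.52, north 54 cos 172° = -53.47
Leg 3 (144°, 20 km): east 20 sin 144° = 11.76, north 20 cos 144° = -16.18
Leg 4 (089°, 95 km): east 95 sin 89° = 94.99, north 95 cos 89° = 1.66
Net displacement: 164.83 east, -33.89 north. Direction back to start is (-164.83, 33.89): bearing = atan2(-164.83, 33.89) mod 360° = 281.62° ≈ 282°.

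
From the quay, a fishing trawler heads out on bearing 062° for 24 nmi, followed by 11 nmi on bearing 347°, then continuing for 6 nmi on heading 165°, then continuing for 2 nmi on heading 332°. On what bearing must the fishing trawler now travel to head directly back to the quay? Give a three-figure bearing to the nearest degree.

Leg 1 (062°, 24 nmi): east 24 sin 62° = 21.19, north 24 cos 62° = 11.27
Leg 2 (347°, 11 nmi): east 11 sin 347° = -2.47, north 11 cos 347° = 10.72
Leg 3 (165°, 6 nmi): east 6 sin 165° = 1.55, north 6 cos 165° = -5.80
Leg 4 (332°, 2 nmi): east 2 sin 332° = -0.94, north 2 cos 332° = 1.77
Net displacement: 19.33 east, 17.96 north. Direction back to start is (-19.33, -17.96): bearing = atan2(-19.33, -17.96) mod 360° = 227.11° ≈ 227°.

227°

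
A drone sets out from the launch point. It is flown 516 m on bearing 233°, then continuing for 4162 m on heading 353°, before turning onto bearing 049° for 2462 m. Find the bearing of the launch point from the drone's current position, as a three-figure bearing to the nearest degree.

190°

Leg 1 (233°, 516 m): east 516 sin 233° = -412.10, north 516 cos 233° = -310.54
Leg 2 (353°, 4162 m): east 4162 sin 353° = -507.22, north 4162 cos 353° = 4130.98
Leg 3 (049°, 2462 m): east 2462 sin 49° = 1858.09, north 2462 cos 49° = 1615.22
Net displacement: 938.78 east, 5435.66 north. Direction back to start is (-938.78, -5435.66): bearing = atan2(-938.78, -5435.66) mod 360° = 189.80° ≈ 190°.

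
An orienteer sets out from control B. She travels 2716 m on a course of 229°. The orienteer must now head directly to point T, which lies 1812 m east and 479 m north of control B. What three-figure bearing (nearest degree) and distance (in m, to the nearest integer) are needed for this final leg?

060°, 4475 m

Leg 1 (229°, 2716 m): east 2716 sin 229° = -2049.79, north 2716 cos 229° = -1781.86
Current position: (-2049.79, -1781.86). Target: (1812, 479). Remaining: Δeast = 3861.79, Δnorth = 2260.86.
Bearing = atan2(3861.79, 2260.86) mod 360° = 59.65°; distance = √((3861.79)² + (2260.86)²) = 4474.919 m.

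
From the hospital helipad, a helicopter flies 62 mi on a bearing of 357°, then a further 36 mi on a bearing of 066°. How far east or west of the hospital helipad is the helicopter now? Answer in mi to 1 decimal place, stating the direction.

29.6 mi east

Leg 1 (357°, 62 mi): east 62 sin 357° = -3.24, north 62 cos 357° = 61.92
Leg 2 (066°, 36 mi): east 36 sin 66° = 32.89, north 36 cos 66° = 14.64
Net east component: 29.64 mi.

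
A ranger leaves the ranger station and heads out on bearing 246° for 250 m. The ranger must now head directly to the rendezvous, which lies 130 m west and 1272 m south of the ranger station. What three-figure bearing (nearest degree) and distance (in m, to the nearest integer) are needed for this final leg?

175°, 1174 m

Leg 1 (246°, 250 m): east 250 sin 246° = -228.39, north 250 cos 246° = -101.68
Current position: (-228.39, -101.68). Target: (-130, -1272). Remaining: Δeast = 98.39, Δnorth = -1170.32.
Bearing = atan2(98.39, -1170.32) mod 360° = 175.19°; distance = √((98.39)² + (-1170.32)²) = 1174.444 m.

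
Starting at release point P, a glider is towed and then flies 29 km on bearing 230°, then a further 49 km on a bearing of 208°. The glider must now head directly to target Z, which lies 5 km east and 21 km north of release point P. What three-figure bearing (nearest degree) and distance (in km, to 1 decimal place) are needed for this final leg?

031°, 96.9 km

Leg 1 (230°, 29 km): east 29 sin 230° = -22.22, north 29 cos 230° = -18.64
Leg 2 (208°, 49 km): east 49 sin 208° = -23.00, north 49 cos 208° = -43.26
Current position: (-45.22, -61.91). Target: (5, 21). Remaining: Δeast = 50.22, Δnorth = 82.91.
Bearing = atan2(50.22, 82.91) mod 360° = 31.21°; distance = √((50.22)² + (82.91)²) = 96.929 km.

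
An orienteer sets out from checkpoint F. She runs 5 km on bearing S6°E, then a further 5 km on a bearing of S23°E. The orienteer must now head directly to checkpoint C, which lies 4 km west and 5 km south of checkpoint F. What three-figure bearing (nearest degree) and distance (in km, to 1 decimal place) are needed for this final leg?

Leg 1 (S6°E, 5 km): east 5 sin 174° = 0.52, north 5 cos 174° = -4.97
Leg 2 (S23°E, 5 km): east 5 sin 157° = 1.95, north 5 cos 157° = -4.60
Current position: (2.48, -9.58). Target: (-4, -5). Remaining: Δeast = -6.48, Δnorth = 4.58.
Bearing = atan2(-6.48, 4.58) mod 360° = 305.24°; distance = √((-6.48)² + (4.58)²) = 7.929 km.

305°, 7.9 km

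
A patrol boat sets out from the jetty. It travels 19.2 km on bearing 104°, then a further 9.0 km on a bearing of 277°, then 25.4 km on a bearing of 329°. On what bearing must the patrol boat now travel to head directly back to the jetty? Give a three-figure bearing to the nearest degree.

169°

Leg 1 (104°, 19.2 km): east 19.2 sin 104° = 18.63, north 19.2 cos 104° = -4.64
Leg 2 (277°, 9.0 km): east 9.0 sin 277° = -8.93, north 9.0 cos 277° = 1.10
Leg 3 (329°, 25.4 km): east 25.4 sin 329° = -13.08, north 25.4 cos 329° = 21.77
Net displacement: -3.39 east, 18.22 north. Direction back to start is (3.39, -18.22): bearing = atan2(3.39, -18.22) mod 360° = 169.48° ≈ 169°.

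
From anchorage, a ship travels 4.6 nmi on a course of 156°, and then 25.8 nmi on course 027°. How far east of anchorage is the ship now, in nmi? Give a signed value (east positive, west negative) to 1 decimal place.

Leg 1 (156°, 4.6 nmi): east 4.6 sin 156° = 1.87, north 4.6 cos 156° = -4.20
Leg 2 (027°, 25.8 nmi): east 25.8 sin 27° = 11.71, north 25.8 cos 27° = 22.99
Net east component: 13.58 nmi.

13.6 nmi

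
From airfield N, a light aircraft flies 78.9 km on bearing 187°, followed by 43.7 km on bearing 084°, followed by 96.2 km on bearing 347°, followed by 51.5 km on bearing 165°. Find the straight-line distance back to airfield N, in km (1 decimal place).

Leg 1 (187°, 78.9 km): east 78.9 sin 187° = -9.62, north 78.9 cos 187° = -78.31
Leg 2 (084°, 43.7 km): east 43.7 sin 84° = 43.46, north 43.7 cos 84° = 4.57
Leg 3 (347°, 96.2 km): east 96.2 sin 347° = -21.64, north 96.2 cos 347° = 93.73
Leg 4 (165°, 51.5 km): east 51.5 sin 165° = 13.33, north 51.5 cos 165° = -49.75
Net: 25.53 east, -29.75 north. Distance = √((25.53)² + (-29.75)²) = 39.209 km.

39.2 km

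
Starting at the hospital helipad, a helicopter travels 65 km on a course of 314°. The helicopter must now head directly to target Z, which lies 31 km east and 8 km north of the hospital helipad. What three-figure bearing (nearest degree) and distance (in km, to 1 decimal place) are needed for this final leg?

Leg 1 (314°, 65 km): east 65 sin 314° = -46.76, north 65 cos 314° = 45.15
Current position: (-46.76, 45.15). Target: (31, 8). Remaining: Δeast = 77.76, Δnorth = -37.15.
Bearing = atan2(77.76, -37.15) mod 360° = 115.54°; distance = √((77.76)² + (-37.15)²) = 86.177 km.

116°, 86.2 km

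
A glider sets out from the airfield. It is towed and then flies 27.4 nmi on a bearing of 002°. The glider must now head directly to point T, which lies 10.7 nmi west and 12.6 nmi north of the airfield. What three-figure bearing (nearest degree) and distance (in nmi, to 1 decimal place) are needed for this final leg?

218°, 18.8 nmi

Leg 1 (002°, 27.4 nmi): east 27.4 sin 2° = 0.96, north 27.4 cos 2° = 27.38
Current position: (0.96, 27.38). Target: (-10.7, 12.6). Remaining: Δeast = -11.66, Δnorth = -14.78.
Bearing = atan2(-11.66, -14.78) mod 360° = 218.25°; distance = √((-11.66)² + (-14.78)²) = 18.826 nmi.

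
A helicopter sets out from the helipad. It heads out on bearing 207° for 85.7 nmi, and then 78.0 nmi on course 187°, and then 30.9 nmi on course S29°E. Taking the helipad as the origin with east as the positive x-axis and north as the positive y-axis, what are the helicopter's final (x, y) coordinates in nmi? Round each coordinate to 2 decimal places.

Leg 1 (207°, 85.7 nmi): east 85.7 sin 207° = -38.91, north 85.7 cos 207° = -76.36
Leg 2 (187°, 78.0 nmi): east 78.0 sin 187° = -9.51, north 78.0 cos 187° = -77.42
Leg 3 (S29°E, 30.9 nmi): east 30.9 sin 151° = 14.98, north 30.9 cos 151° = -27.03
Summing: -33.43 nmi east, -180.80 nmi north → (-33.43, -180.80).

(-33.43, -180.80)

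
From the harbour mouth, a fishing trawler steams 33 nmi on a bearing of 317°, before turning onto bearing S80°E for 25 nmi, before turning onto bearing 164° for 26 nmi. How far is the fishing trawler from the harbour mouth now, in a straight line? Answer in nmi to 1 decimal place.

Leg 1 (317°, 33 nmi): east 33 sin 317° = -22.51, north 33 cos 317° = 24.13
Leg 2 (S80°E, 25 nmi): east 25 sin 100° = 24.62, north 25 cos 100° = -4.34
Leg 3 (164°, 26 nmi): east 26 sin 164° = 7.17, north 26 cos 164° = -24.99
Net: 9.28 east, -5.20 north. Distance = √((9.28)² + (-5.20)²) = 10.638 nmi.

10.6 nmi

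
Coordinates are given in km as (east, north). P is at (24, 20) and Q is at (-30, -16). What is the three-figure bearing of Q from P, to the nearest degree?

Δeast = -30 − 24 = -54.00; Δnorth = -16 − 20 = -36.00.
Bearing = atan2(Δeast, Δnorth) mod 360° = 236.31° ≈ 236°.

236°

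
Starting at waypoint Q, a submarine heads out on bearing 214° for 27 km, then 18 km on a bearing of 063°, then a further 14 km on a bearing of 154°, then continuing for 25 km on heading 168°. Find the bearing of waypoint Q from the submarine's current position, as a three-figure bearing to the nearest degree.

Leg 1 (214°, 27 km): east 27 sin 214° = -15.10, north 27 cos 214° = -22.38
Leg 2 (063°, 18 km): east 18 sin 63° = 16.04, north 18 cos 63° = 8.17
Leg 3 (154°, 14 km): east 14 sin 154° = 6.14, north 14 cos 154° = -12.58
Leg 4 (168°, 25 km): east 25 sin 168° = 5.20, north 25 cos 168° = -24.45
Net displacement: 12.27 east, -51.25 north. Direction back to start is (-12.27, 51.25): bearing = atan2(-12.27, 51.25) mod 360° = 346.53° ≈ 347°.

347°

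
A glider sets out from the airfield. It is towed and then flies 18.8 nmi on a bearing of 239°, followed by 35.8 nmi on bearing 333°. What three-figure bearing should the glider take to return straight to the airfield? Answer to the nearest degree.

124°

Leg 1 (239°, 18.8 nmi): east 18.8 sin 239° = -16.11, north 18.8 cos 239° = -9.68
Leg 2 (333°, 35.8 nmi): east 35.8 sin 333° = -16.25, north 35.8 cos 333° = 31.90
Net displacement: -32.37 east, 22.22 north. Direction back to start is (32.37, -22.22): bearing = atan2(32.37, -22.22) mod 360° = 124.46° ≈ 124°.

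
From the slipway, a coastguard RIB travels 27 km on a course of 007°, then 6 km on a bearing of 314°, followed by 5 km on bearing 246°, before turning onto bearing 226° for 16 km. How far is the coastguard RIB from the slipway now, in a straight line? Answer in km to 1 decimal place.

24.7 km

Leg 1 (007°, 27 km): east 27 sin 7° = 3.29, north 27 cos 7° = 26.80
Leg 2 (314°, 6 km): east 6 sin 314° = -4.32, north 6 cos 314° = 4.17
Leg 3 (246°, 5 km): east 5 sin 246° = -4.57, north 5 cos 246° = -2.03
Leg 4 (226°, 16 km): east 16 sin 226° = -11.51, north 16 cos 226° = -11.11
Net: -17.10 east, 17.82 north. Distance = √((-17.10)² + (17.82)²) = 24.698 km.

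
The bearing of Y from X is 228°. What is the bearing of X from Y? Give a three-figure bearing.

Back-bearing = 228° − 180° = 048°.

048°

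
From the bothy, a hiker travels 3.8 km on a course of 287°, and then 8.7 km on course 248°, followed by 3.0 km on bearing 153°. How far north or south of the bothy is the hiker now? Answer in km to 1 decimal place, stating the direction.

Leg 1 (287°, 3.8 km): east 3.8 sin 287° = -3.63, north 3.8 cos 287° = 1.11
Leg 2 (248°, 8.7 km): east 8.7 sin 248° = -8.07, north 8.7 cos 248° = -3.26
Leg 3 (153°, 3.0 km): east 3.0 sin 153° = 1.36, north 3.0 cos 153° = -2.67
Net north component: -4.82 km.

4.8 km south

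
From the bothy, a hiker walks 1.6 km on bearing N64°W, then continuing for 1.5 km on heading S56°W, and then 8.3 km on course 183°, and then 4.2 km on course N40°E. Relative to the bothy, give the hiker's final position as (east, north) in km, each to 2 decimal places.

(-0.42, -5.21)

Leg 1 (N64°W, 1.6 km): east 1.6 sin 296° = -1.44, north 1.6 cos 296° = 0.70
Leg 2 (S56°W, 1.5 km): east 1.5 sin 236° = -1.24, north 1.5 cos 236° = -0.84
Leg 3 (183°, 8.3 km): east 8.3 sin 183° = -0.43, north 8.3 cos 183° = -8.29
Leg 4 (N40°E, 4.2 km): east 4.2 sin 40° = 2.70, north 4.2 cos 40° = 3.22
Summing: -0.42 km east, -5.21 km north → (-0.42, -5.21).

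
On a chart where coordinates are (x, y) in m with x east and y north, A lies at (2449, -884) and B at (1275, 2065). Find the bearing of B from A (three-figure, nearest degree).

Δeast = 1275 − 2449 = -1174.00; Δnorth = 2065 − -884 = 2949.00.
Bearing = atan2(Δeast, Δnorth) mod 360° = 338.29° ≈ 338°.

338°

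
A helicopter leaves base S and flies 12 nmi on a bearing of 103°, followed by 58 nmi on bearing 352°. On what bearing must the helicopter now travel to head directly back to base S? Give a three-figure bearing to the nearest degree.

184°

Leg 1 (103°, 12 nmi): east 12 sin 103° = 11.69, north 12 cos 103° = -2.70
Leg 2 (352°, 58 nmi): east 58 sin 352° = -8.07, north 58 cos 352° = 57.44
Net displacement: 3.62 east, 54.74 north. Direction back to start is (-3.62, -54.74): bearing = atan2(-3.62, -54.74) mod 360° = 183.78° ≈ 184°.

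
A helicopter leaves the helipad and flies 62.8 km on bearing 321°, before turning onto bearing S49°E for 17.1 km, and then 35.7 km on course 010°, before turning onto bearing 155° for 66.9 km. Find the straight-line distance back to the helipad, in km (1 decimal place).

Leg 1 (321°, 62.8 km): east 62.8 sin 321° = -39.52, north 62.8 cos 321° = 48.80
Leg 2 (S49°E, 17.1 km): east 17.1 sin 131° = 12.91, north 17.1 cos 131° = -11.22
Leg 3 (010°, 35.7 km): east 35.7 sin 10° = 6.20, north 35.7 cos 10° = 35.16
Leg 4 (155°, 66.9 km): east 66.9 sin 155° = 28.27, north 66.9 cos 155° = -60.63
Net: 7.86 east, 12.11 north. Distance = √((7.86)² + (12.11)²) = 14.437 km.

14.4 km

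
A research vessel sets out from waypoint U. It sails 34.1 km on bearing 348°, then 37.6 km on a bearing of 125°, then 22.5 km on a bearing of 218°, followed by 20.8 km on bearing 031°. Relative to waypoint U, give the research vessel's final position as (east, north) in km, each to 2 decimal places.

(20.57, 11.89)

Leg 1 (348°, 34.1 km): east 34.1 sin 348° = -7.09, north 34.1 cos 348° = 33.35
Leg 2 (125°, 37.6 km): east 37.6 sin 125° = 30.80, north 37.6 cos 125° = -21.57
Leg 3 (218°, 22.5 km): east 22.5 sin 218° = -13.85, north 22.5 cos 218° = -17.73
Leg 4 (031°, 20.8 km): east 20.8 sin 31° = 10.71, north 20.8 cos 31° = 17.83
Summing: 20.57 km east, 11.89 km north → (20.57, 11.89).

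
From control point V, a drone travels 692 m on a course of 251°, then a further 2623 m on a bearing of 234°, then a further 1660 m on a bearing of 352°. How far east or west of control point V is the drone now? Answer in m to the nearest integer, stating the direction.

Leg 1 (251°, 692 m): east 692 sin 251° = -654.30, north 692 cos 251° = -225.29
Leg 2 (234°, 2623 m): east 2623 sin 234° = -2122.05, north 2623 cos 234° = -1541.76
Leg 3 (352°, 1660 m): east 1660 sin 352° = -231.03, north 1660 cos 352° = 1643.84
Net east component: -3007.38 m.

3007 m west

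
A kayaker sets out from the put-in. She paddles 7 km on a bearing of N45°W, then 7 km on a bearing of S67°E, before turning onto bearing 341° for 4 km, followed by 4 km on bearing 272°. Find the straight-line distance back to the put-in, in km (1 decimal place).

Leg 1 (N45°W, 7 km): east 7 sin 315° = -4.95, north 7 cos 315° = 4.95
Leg 2 (S67°E, 7 km): east 7 sin 113° = 6.44, north 7 cos 113° = -2.74
Leg 3 (341°, 4 km): east 4 sin 341° = -1.30, north 4 cos 341° = 3.78
Leg 4 (272°, 4 km): east 4 sin 272° = -4.00, north 4 cos 272° = 0.14
Net: -3.81 east, 6.14 north. Distance = √((-3.81)² + (6.14)²) = 7.221 km.

7.2 km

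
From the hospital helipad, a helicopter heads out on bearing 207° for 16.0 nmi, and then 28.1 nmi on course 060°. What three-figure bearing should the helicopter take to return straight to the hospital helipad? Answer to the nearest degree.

Leg 1 (207°, 16.0 nmi): east 16.0 sin 207° = -7.26, north 16.0 cos 207° = -14.26
Leg 2 (060°, 28.1 nmi): east 28.1 sin 60° = 24.34, north 28.1 cos 60° = 14.05
Net displacement: 17.07 east, -0.21 north. Direction back to start is (-17.07, 0.21): bearing = atan2(-17.07, 0.21) mod 360° = 270.69° ≈ 271°.

271°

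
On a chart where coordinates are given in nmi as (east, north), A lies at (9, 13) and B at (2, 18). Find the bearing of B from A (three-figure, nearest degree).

306°

Δeast = 2 − 9 = -7.00; Δnorth = 18 − 13 = 5.00.
Bearing = atan2(Δeast, Δnorth) mod 360° = 305.54° ≈ 306°.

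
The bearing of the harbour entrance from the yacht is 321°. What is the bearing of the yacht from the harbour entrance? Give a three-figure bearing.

141°

Back-bearing = 321° − 180° = 141°.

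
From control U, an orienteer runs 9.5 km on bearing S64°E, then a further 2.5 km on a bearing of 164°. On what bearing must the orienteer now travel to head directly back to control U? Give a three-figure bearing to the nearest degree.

Leg 1 (S64°E, 9.5 km): east 9.5 sin 116° = 8.54, north 9.5 cos 116° = -4.16
Leg 2 (164°, 2.5 km): east 2.5 sin 164° = 0.69, north 2.5 cos 164° = -2.40
Net displacement: 9.23 east, -6.57 north. Direction back to start is (-9.23, 6.57): bearing = atan2(-9.23, 6.57) mod 360° = 305.44° ≈ 305°.

305°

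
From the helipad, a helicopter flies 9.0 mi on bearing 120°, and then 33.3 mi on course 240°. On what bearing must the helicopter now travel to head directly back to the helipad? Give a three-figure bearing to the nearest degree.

Leg 1 (120°, 9.0 mi): east 9.0 sin 120° = 7.79, north 9.0 cos 120° = -4.50
Leg 2 (240°, 33.3 mi): east 33.3 sin 240° = -28.84, north 33.3 cos 240° = -16.65
Net displacement: -21.04 east, -21.15 north. Direction back to start is (21.04, 21.15): bearing = atan2(21.04, 21.15) mod 360° = 44.86° ≈ 045°.

045°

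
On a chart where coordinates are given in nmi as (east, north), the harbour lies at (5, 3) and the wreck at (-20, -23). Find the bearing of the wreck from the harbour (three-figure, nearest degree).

224°

Δeast = -20 − 5 = -25.00; Δnorth = -23 − 3 = -26.00.
Bearing = atan2(Δeast, Δnorth) mod 360° = 223.88° ≈ 224°.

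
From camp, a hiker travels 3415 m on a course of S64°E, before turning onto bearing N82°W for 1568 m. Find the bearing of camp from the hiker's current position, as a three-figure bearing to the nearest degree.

310°

Leg 1 (S64°E, 3415 m): east 3415 sin 116° = 3069.38, north 3415 cos 116° = -1497.04
Leg 2 (N82°W, 1568 m): east 1568 sin 278° = -1552.74, north 1568 cos 278° = 218.22
Net displacement: 1516.64 east, -1278.81 north. Direction back to start is (-1516.64, 1278.81): bearing = atan2(-1516.64, 1278.81) mod 360° = 310.14° ≈ 310°.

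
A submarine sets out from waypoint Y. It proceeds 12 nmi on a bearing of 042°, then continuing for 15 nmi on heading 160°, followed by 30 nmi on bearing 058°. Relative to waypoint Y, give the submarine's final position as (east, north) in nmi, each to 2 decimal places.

(38.60, 10.72)

Leg 1 (042°, 12 nmi): east 12 sin 42° = 8.03, north 12 cos 42° = 8.92
Leg 2 (160°, 15 nmi): east 15 sin 160° = 5.13, north 15 cos 160° = -14.10
Leg 3 (058°, 30 nmi): east 30 sin 58° = 25.44, north 30 cos 58° = 15.90
Summing: 38.60 nmi east, 10.72 nmi north → (38.60, 10.72).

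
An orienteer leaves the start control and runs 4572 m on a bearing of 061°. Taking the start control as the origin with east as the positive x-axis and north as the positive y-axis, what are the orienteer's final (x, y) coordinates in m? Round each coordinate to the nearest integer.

(3999, 2217)

Leg 1 (061°, 4572 m): east 4572 sin 61° = 3998.76, north 4572 cos 61° = 2216.55
Summing: 3998.76 m east, 2216.55 m north → (3999, 2217).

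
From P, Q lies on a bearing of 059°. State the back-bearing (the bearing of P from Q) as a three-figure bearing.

239°

Back-bearing = 059° + 180° = 239°.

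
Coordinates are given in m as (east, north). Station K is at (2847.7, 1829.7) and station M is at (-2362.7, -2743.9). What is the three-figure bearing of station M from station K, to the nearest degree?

Δeast = -2362.7 − 2847.7 = -5210.40; Δnorth = -2743.9 − 1829.7 = -4573.60.
Bearing = atan2(Δeast, Δnorth) mod 360° = 228.72° ≈ 229°.

229°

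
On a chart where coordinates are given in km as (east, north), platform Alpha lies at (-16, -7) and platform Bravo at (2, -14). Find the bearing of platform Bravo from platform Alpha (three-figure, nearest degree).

Δeast = 2 − -16 = 18.00; Δnorth = -14 − -7 = -7.00.
Bearing = atan2(Δeast, Δnorth) mod 360° = 111.25° ≈ 111°.

111°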